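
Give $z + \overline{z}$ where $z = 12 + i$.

z + conjugate(z) = (a + bi) + (a - bi) = 2a
= 2 * 12 = 24


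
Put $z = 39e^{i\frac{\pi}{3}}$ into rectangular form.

a = r cos θ = 39 * 1/2 = 39/2
b = r sin θ = 39 * sqrt(3)/2 = 39*sqrt(3)/2
z = 39/2 + (39*sqrt(3)/2)i


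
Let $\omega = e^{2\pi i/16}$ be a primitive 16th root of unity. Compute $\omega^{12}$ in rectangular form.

ω^12 = e^(2πi·12/16) = e^(i·3π/2)
= cos(3π/2) + i sin(3π/2)
= -i


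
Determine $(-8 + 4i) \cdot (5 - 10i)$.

(a1*a2 - b1*b2) + (a1*b2 + b1*a2)i
= (-40 - (-40)) + (80 + 20)i
= 100i


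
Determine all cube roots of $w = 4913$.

|w| = 4913, arg(w) = 0°
Root modulus = 4913^(1/3) = 17
Root arguments: θ_k = (0° + 360°k)/3 for k = 0, 1, ..., 2
Roots: 17, -17/2 + (17*sqrt(3)/2)i, -17/2 - (17*sqrt(3)/2)i


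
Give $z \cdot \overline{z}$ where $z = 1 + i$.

z * conjugate(z) = |z|^2 = a^2 + b^2
= 1^2 + 1^2 = 2


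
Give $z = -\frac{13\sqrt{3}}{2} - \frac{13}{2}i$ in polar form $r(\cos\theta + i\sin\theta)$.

r = |z| = sqrt(a^2 + b^2) = sqrt((-13*sqrt(3)/2)^2 + (-13/2)^2) = sqrt(507/4 + 169/4) = sqrt(169) = 13
θ = arctan(b/a) = arctan(-6.5/-11.2583) (quadrant-adjusted) = 210°
z = 13(cos 210° + i sin 210°)


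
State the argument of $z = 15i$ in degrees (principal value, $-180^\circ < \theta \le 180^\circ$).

a = 0 and b > 0, so z lies on the positive imaginary axis: θ = 90°


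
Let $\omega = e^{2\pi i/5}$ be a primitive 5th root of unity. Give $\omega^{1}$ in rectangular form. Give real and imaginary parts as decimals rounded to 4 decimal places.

ω^1 = e^(2πi·1/5) = e^(i·2π/5)
= cos(2π/5) + i sin(2π/5)
= 0.3090 + 0.9511i


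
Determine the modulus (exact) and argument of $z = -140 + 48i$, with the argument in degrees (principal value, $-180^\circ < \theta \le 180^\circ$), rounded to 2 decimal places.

|z| = sqrt((-140)^2 + 48^2) = 148
arg(z) = arctan(b/a) = arctan(48/-140) (quadrant-adjusted) = 161.08°


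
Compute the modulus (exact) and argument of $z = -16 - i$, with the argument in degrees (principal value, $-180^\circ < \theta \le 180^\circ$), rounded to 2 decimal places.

|z| = sqrt((-16)^2 + (-1)^2) = sqrt(257)
arg(z) = arctan(b/a) = arctan(-1/-16) (quadrant-adjusted) = -176.42°


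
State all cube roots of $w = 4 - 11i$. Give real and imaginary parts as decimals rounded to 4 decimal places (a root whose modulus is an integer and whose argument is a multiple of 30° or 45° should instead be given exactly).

|w| = sqrt(137) ≈ 11.704700, arg(w) ≈ 289.983107°
Root modulus = sqrt(137)^(1/3) ≈ 2.270493
Root arguments: θ_k = (arg(w) + 360°k)/3 for k = 0, 1, ..., 2
Compute each root as (root modulus)(cos θ_k + i sin θ_k) using full-precision intermediates, then round to 4 decimal places.
Roots: -0.2634 + 2.2552i, -1.8213 - 1.3557i, 2.0847 - 0.8995i


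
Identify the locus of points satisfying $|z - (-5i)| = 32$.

|z - z0| = r describes a circle centered at z0 with radius r
Here z0 = -5i and r = 32
Locus: Circle centered at (0, -5) with radius 32


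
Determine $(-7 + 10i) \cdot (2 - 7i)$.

(a1*a2 - b1*b2) + (a1*b2 + b1*a2)i
= (-14 - (-70)) + (49 + 20)i
= 56 + 69i


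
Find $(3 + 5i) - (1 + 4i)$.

(3 - 1) + (5 - 4)i = 2 + i


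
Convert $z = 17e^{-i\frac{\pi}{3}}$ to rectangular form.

a = r cos θ = 17 * 1/2 = 17/2
b = r sin θ = 17 * -sqrt(3)/2 = -17*sqrt(3)/2
z = 17/2 - (17*sqrt(3)/2)i


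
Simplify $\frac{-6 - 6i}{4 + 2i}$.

Multiply numerator and denominator by conjugate (4 - 2i):
= (-6 - 6i)(4 - 2i) / (4^2 + 2^2)
= (-36 - 12i) / 20
Divide through by 4: (-9 - 3i) / 5
= -9/5 - (3/5)i


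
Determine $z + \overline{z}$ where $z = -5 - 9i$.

z + conjugate(z) = (a + bi) + (a - bi) = 2a
= 2 * (-5) = -10


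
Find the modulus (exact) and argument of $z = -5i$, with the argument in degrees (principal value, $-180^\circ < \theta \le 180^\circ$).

|z| = sqrt(0^2 + (-5)^2) = 5
a = 0 and b < 0, so z lies on the negative imaginary axis: arg(z) = -90°


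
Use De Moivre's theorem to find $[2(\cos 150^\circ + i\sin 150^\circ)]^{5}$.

By De Moivre: z^n = r^n(cos(nθ) + i sin(nθ))
= 2^5(cos(5*150°) + i sin(5*150°))
= 32(cos 30° + i sin 30°)
= 16*sqrt(3) + 16i


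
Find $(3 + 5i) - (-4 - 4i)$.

(3 - (-4)) + (5 - (-4))i = 7 + 9i


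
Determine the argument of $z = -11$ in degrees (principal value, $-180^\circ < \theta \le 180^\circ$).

b = 0 and a < 0, so z lies on the negative real axis: θ = 180°


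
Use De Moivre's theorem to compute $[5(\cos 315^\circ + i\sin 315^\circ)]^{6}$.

By De Moivre: z^n = r^n(cos(nθ) + i sin(nθ))
= 5^6(cos(6*315°) + i sin(6*315°))
= 15625(cos 90° + i sin 90°)
= 15625i


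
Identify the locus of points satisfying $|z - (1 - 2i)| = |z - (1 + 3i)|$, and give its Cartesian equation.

|z - z1| = |z - z2| means z is equidistant from z1 and z2,
i.e. the perpendicular bisector of the segment from (1, -2) to (1, 3) (midpoint (1, 1/2)).
With z = x + yi, square both sides:
(x - 1)^2 + (y - (-2))^2 = (x - 1)^2 + (y - 3)^2
The x^2 and y^2 terms cancel: 0x + 10y = 10 - 5 = 5
Simplify: y = 1/2
Locus: Perpendicular bisector of the segment from (1, -2) to (1, 3): the line y = 1/2


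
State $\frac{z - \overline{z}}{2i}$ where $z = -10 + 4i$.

z - conjugate(z) = 2bi
(z - conjugate(z))/(2i) = 2bi/(2i) = b = 4


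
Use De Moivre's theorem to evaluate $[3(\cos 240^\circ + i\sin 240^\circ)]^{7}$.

By De Moivre: z^n = r^n(cos(nθ) + i sin(nθ))
= 3^7(cos(7*240°) + i sin(7*240°))
= 2187(cos 240° + i sin 240°)
= -2187/2 - (2187*sqrt(3)/2)i


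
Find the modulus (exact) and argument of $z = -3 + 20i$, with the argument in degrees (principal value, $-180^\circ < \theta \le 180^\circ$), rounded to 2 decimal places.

|z| = sqrt((-3)^2 + 20^2) = sqrt(409)
arg(z) = arctan(b/a) = arctan(20/-3) (quadrant-adjusted) = 98.53°


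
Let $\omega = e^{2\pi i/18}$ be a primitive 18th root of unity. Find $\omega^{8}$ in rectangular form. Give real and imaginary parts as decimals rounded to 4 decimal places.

ω^8 = e^(2πi·8/18) = e^(i·8π/9)
= cos(8π/9) + i sin(8π/9)
= -0.9397 + 0.3420i


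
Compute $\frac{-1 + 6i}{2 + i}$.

Multiply numerator and denominator by conjugate (2 - i):
= (-1 + 6i)(2 - i) / (2^2 + 1^2)
= (4 + 13i) / 5
= 4/5 + (13/5)i


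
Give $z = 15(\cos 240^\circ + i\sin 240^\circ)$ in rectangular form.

a = r cos θ = 15 * -1/2 = -15/2
b = r sin θ = 15 * -sqrt(3)/2 = -15*sqrt(3)/2
z = -15/2 - (15*sqrt(3)/2)i


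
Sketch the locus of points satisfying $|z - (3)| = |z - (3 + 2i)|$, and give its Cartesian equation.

|z - z1| = |z - z2| means z is equidistant from z1 and z2,
i.e. the perpendicular bisector of the segment from (3, 0) to (3, 2) (midpoint (3, 1)).
With z = x + yi, square both sides:
(x - 3)^2 + (y - 0)^2 = (x - 3)^2 + (y - 2)^2
The x^2 and y^2 terms cancel: 0x + 4y = 13 - 9 = 4
Simplify: y = 1
Locus: Perpendicular bisector of the segment from (3, 0) to (3, 2): the line y = 1


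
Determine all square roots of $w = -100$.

|w| = 100, arg(w) = 180°
Root modulus = 100^(1/2) = 10
Root arguments: θ_k = (180° + 360°k)/2 for k = 0, 1, ..., 1
Roots: 10i, -10i


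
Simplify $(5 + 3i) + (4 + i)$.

(5 + 4) + (3 + 1)i = 9 + 4i


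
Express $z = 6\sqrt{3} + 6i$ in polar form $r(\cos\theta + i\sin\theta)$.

r = |z| = sqrt(a^2 + b^2) = sqrt((6*sqrt(3))^2 + (6)^2) = sqrt(108 + 36) = sqrt(144) = 12
θ = arctan(b/a) = arctan(6/10.3923) (quadrant-adjusted) = 30°
z = 12(cos 30° + i sin 30°)


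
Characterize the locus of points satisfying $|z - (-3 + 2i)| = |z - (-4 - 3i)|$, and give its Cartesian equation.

|z - z1| = |z - z2| means z is equidistant from z1 and z2,
i.e. the perpendicular bisector of the segment from (-3, 2) to (-4, -3) (midpoint (-7/2, -1/2)).
With z = x + yi, square both sides:
(x - (-3))^2 + (y - 2)^2 = (x - (-4))^2 + (y - (-3))^2
The x^2 and y^2 terms cancel: -2x + (-10)y = 25 - 13 = 12
Simplify: x + 5y = -6
Locus: Perpendicular bisector of the segment from (-3, 2) to (-4, -3): the line x + 5y = -6


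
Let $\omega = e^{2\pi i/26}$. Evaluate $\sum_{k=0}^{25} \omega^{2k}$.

Let ζ = ω^2 = e^(2πi·2/26). Since 26 ∤ 2, ζ ≠ 1.
Sum = Σ_{k=0}^{25} ζ^k = (ζ^26 - 1)/(ζ - 1) = (ω^{2·26} - 1)/(ζ - 1) = (1 - 1)/(ζ - 1) = 0


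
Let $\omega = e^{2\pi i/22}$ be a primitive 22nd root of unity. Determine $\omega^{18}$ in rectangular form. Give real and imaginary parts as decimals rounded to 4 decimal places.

ω^18 = e^(2πi·18/22) = e^(i·18π/11)
= cos(18π/11) + i sin(18π/11)
= 0.4154 - 0.9096i


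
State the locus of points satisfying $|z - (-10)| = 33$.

|z - z0| = r describes a circle centered at z0 with radius r
Here z0 = -10 and r = 33
Locus: Circle centered at (-10, 0) with radius 33


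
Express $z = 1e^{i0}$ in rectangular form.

a = r cos θ = 1 * 1 = 1
b = r sin θ = 1 * 0 = 0
z = 1


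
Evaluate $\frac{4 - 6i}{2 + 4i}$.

Multiply numerator and denominator by conjugate (2 - 4i):
= (4 - 6i)(2 - 4i) / (2^2 + 4^2)
= (-16 - 28i) / 20
Divide through by 4: (-4 - 7i) / 5
= -4/5 - (7/5)i


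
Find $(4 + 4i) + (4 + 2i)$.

(4 + 4) + (4 + 2)i = 8 + 6i


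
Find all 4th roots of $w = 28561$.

|w| = 28561, arg(w) = 0°
Root modulus = 28561^(1/4) = 13
Root arguments: θ_k = (0° + 360°k)/4 for k = 0, 1, ..., 3
Roots: 13, 13i, -13, -13i


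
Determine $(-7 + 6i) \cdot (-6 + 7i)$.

(a1*a2 - b1*b2) + (a1*b2 + b1*a2)i
= (42 - 42) + (-49 + (-36))i
= -85i


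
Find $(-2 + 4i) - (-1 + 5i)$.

(-2 - (-1)) + (4 - 5)i = -1 - i


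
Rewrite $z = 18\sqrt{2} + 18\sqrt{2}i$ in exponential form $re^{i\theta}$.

r = |z| = sqrt((18*sqrt(2))^2 + (18*sqrt(2))^2) = sqrt(648 + 648) = sqrt(1296) = 36
θ = arctan(b/a) = arctan(25.4558/25.4558) (quadrant-adjusted) = 45° = π/4
z = 36e^(i*π/4)


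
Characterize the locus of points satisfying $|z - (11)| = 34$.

|z - z0| = r describes a circle centered at z0 with radius r
Here z0 = 11 and r = 34
Locus: Circle centered at (11, 0) with radius 34


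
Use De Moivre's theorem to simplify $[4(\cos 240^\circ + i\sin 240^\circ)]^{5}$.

By De Moivre: z^n = r^n(cos(nθ) + i sin(nθ))
= 4^5(cos(5*240°) + i sin(5*240°))
= 1024(cos 120° + i sin 120°)
= -512 + 512*sqrt(3)i


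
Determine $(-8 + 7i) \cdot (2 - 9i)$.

(a1*a2 - b1*b2) + (a1*b2 + b1*a2)i
= (-16 - (-63)) + (72 + 14)i
= 47 + 86i


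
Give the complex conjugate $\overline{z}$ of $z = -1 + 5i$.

If z = a + bi, then conjugate(z) = a - bi
conjugate(-1 + 5i) = -1 - 5i


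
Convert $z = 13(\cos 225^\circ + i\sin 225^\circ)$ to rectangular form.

a = r cos θ = 13 * -sqrt(2)/2 = -13*sqrt(2)/2
b = r sin θ = 13 * -sqrt(2)/2 = -13*sqrt(2)/2
z = -13*sqrt(2)/2 - (13*sqrt(2)/2)i


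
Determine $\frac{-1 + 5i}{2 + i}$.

Multiply numerator and denominator by conjugate (2 - i):
= (-1 + 5i)(2 - i) / (2^2 + 1^2)
= (3 + 11i) / 5
= 3/5 + (11/5)i


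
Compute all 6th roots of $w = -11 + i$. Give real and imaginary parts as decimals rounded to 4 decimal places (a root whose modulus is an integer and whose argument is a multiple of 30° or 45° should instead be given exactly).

|w| = sqrt(122) ≈ 11.045361, arg(w) ≈ 174.805571°
Root modulus = sqrt(122)^(1/6) ≈ 1.492325
Root arguments: θ_k = (arg(w) + 360°k)/6 for k = 0, 1, ..., 5
Compute each root as (root modulus)(cos θ_k + i sin θ_k) using full-precision intermediates, then round to 4 decimal places.
Roots: 1.3035 + 0.7265i, 0.0225 + 1.4922i, -1.2810 + 0.7656i, -1.3035 - 0.7265i, -0.0225 - 1.4922i, 1.2810 - 0.7656i


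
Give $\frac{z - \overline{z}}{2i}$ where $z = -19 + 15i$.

z - conjugate(z) = 2bi
(z - conjugate(z))/(2i) = 2bi/(2i) = b = 15


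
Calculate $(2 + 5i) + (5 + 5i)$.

(2 + 5) + (5 + 5)i = 7 + 10i


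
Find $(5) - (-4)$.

(5 - (-4)) + (0 - 0)i = 9


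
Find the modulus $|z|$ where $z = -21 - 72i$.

|z| = sqrt(a^2 + b^2) = sqrt((-21)^2 + (-72)^2) = sqrt(5625) = 75


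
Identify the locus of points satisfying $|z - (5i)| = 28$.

|z - z0| = r describes a circle centered at z0 with radius r
Here z0 = 5i and r = 28
Locus: Circle centered at (0, 5) with radius 28


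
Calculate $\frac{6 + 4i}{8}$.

Divisor is real, so divide each part by 8:
= 3/4 + (1/2)i


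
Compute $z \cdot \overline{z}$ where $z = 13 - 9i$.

z * conjugate(z) = |z|^2 = a^2 + b^2
= 13^2 + (-9)^2 = 250


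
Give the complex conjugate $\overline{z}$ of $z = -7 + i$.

If z = a + bi, then conjugate(z) = a - bi
conjugate(-7 + i) = -7 - i


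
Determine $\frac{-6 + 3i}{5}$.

Divisor is real, so divide each part by 5:
= -6/5 + (3/5)i


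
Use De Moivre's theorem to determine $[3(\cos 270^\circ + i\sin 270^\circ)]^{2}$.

By De Moivre: z^n = r^n(cos(nθ) + i sin(nθ))
= 3^2(cos(2*270°) + i sin(2*270°))
= 9(cos 180° + i sin 180°)
= -9


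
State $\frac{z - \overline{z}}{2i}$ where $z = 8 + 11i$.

z - conjugate(z) = 2bi
(z - conjugate(z))/(2i) = 2bi/(2i) = b = 11


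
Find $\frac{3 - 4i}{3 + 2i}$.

Multiply numerator and denominator by conjugate (3 - 2i):
= (3 - 4i)(3 - 2i) / (3^2 + 2^2)
= (1 - 18i) / 13
= 1/13 - (18/13)i


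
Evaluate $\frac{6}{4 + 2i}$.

Multiply numerator and denominator by conjugate (4 - 2i):
= (6)(4 - 2i) / (4^2 + 2^2)
= (24 - 12i) / 20
Divide through by 4: (6 - 3i) / 5
= 6/5 - (3/5)i


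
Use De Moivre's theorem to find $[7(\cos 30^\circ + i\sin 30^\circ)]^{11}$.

By De Moivre: z^n = r^n(cos(nθ) + i sin(nθ))
= 7^11(cos(11*30°) + i sin(11*30°))
= 1977326743(cos 330° + i sin 330°)
= 1977326743*sqrt(3)/2 - (1977326743/2)i


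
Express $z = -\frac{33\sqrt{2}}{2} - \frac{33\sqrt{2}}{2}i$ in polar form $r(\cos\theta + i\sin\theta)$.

r = |z| = sqrt(a^2 + b^2) = sqrt((-33*sqrt(2)/2)^2 + (-33*sqrt(2)/2)^2) = sqrt(1089/2 + 1089/2) = sqrt(1089) = 33
θ = arctan(b/a) = arctan(-23.3345/-23.3345) (quadrant-adjusted) = 225°
z = 33(cos 225° + i sin 225°)


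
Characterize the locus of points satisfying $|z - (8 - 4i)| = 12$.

|z - z0| = r describes a circle centered at z0 with radius r
Here z0 = 8 - 4i and r = 12
Locus: Circle centered at (8, -4) with radius 12


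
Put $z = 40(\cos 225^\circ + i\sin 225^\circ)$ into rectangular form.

a = r cos θ = 40 * -sqrt(2)/2 = -20*sqrt(2)
b = r sin θ = 40 * -sqrt(2)/2 = -20*sqrt(2)
z = -20*sqrt(2) - 20*sqrt(2)i


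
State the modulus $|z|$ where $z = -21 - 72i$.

|z| = sqrt(a^2 + b^2) = sqrt((-21)^2 + (-72)^2) = sqrt(5625) = 75


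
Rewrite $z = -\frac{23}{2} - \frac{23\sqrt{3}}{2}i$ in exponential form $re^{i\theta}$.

r = |z| = sqrt((-23/2)^2 + (-23*sqrt(3)/2)^2) = sqrt(529/4 + 1587/4) = sqrt(529) = 23
θ = arctan(b/a) = arctan(-19.9186/-11.5) (quadrant-adjusted) = -120° = -2π/3
z = 23e^(-i*2π/3)


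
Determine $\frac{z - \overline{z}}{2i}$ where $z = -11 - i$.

z - conjugate(z) = 2bi
(z - conjugate(z))/(2i) = 2bi/(2i) = b = -1


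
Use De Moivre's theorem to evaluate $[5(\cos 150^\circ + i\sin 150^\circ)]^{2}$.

By De Moivre: z^n = r^n(cos(nθ) + i sin(nθ))
= 5^2(cos(2*150°) + i sin(2*150°))
= 25(cos 300° + i sin 300°)
= 25/2 - (25*sqrt(3)/2)i


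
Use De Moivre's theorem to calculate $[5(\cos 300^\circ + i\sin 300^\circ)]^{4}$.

By De Moivre: z^n = r^n(cos(nθ) + i sin(nθ))
= 5^4(cos(4*300°) + i sin(4*300°))
= 625(cos 120° + i sin 120°)
= -625/2 + (625*sqrt(3)/2)i


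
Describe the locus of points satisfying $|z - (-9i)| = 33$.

|z - z0| = r describes a circle centered at z0 with radius r
Here z0 = -9i and r = 33
Locus: Circle centered at (0, -9) with radius 33


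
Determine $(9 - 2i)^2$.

(a + bi)^2 = a^2 - b^2 + 2abi
= 9^2 - (-2)^2 + 2*9*(-2)i
= 77 - 36i


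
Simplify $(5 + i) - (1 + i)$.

(5 - 1) + (1 - 1)i = 4


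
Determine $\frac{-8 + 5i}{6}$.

Divisor is real, so divide each part by 6:
= -4/3 + (5/6)i


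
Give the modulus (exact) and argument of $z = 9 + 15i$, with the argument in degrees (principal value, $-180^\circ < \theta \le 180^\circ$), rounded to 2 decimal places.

|z| = sqrt(9^2 + 15^2) = sqrt(306)
arg(z) = arctan(b/a) = arctan(15/9) (quadrant-adjusted) = 59.04°


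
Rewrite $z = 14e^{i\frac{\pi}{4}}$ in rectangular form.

a = r cos θ = 14 * sqrt(2)/2 = 7*sqrt(2)
b = r sin θ = 14 * sqrt(2)/2 = 7*sqrt(2)
z = 7*sqrt(2) + 7*sqrt(2)i


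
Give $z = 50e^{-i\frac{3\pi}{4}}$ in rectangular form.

a = r cos θ = 50 * -sqrt(2)/2 = -25*sqrt(2)
b = r sin θ = 50 * -sqrt(2)/2 = -25*sqrt(2)
z = -25*sqrt(2) - 25*sqrt(2)i


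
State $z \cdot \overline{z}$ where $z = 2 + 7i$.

z * conjugate(z) = |z|^2 = a^2 + b^2
= 2^2 + 7^2 = 53


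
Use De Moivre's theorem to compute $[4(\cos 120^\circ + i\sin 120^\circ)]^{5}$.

By De Moivre: z^n = r^n(cos(nθ) + i sin(nθ))
= 4^5(cos(5*120°) + i sin(5*120°))
= 1024(cos 240° + i sin 240°)
= -512 - 512*sqrt(3)i


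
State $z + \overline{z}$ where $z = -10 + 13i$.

z + conjugate(z) = (a + bi) + (a - bi) = 2a
= 2 * (-10) = -20


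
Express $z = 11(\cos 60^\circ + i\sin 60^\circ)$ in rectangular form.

a = r cos θ = 11 * 1/2 = 11/2
b = r sin θ = 11 * sqrt(3)/2 = 11*sqrt(3)/2
z = 11/2 + (11*sqrt(3)/2)i


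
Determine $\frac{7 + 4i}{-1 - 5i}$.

Multiply numerator and denominator by conjugate (-1 + 5i):
= (7 + 4i)(-1 + 5i) / ((-1)^2 + (-5)^2)
= (-27 + 31i) / 26
= -27/26 + (31/26)i


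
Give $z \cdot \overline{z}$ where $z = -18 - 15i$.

z * conjugate(z) = |z|^2 = a^2 + b^2
= (-18)^2 + (-15)^2 = 549


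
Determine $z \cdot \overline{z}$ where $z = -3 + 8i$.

z * conjugate(z) = |z|^2 = a^2 + b^2
= (-3)^2 + 8^2 = 73


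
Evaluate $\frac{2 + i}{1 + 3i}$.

Multiply numerator and denominator by conjugate (1 - 3i):
= (2 + i)(1 - 3i) / (1^2 + 3^2)
= (5 - 5i) / 10
Divide through by 5: (1 - i) / 2
= 1/2 - (1/2)i


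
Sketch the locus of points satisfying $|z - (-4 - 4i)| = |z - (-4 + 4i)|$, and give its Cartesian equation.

|z - z1| = |z - z2| means z is equidistant from z1 and z2,
i.e. the perpendicular bisector of the segment from (-4, -4) to (-4, 4) (midpoint (-4, 0)).
With z = x + yi, square both sides:
(x - (-4))^2 + (y - (-4))^2 = (x - (-4))^2 + (y - 4)^2
The x^2 and y^2 terms cancel: 0x + 16y = 32 - 32 = 0
Simplify: y = 0
Locus: Perpendicular bisector of the segment from (-4, -4) to (-4, 4): the line y = 0


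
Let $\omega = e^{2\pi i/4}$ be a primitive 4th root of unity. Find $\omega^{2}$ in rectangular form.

ω^2 = e^(2πi·2/4) = e^(i·1π)
= cos(1π) + i sin(1π)
= -1


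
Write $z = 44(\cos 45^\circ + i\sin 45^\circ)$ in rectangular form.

a = r cos θ = 44 * sqrt(2)/2 = 22*sqrt(2)
b = r sin θ = 44 * sqrt(2)/2 = 22*sqrt(2)
z = 22*sqrt(2) + 22*sqrt(2)i


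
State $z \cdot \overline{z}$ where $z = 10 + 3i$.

z * conjugate(z) = |z|^2 = a^2 + b^2
= 10^2 + 3^2 = 109


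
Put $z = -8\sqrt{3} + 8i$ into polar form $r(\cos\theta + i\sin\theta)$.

r = |z| = sqrt(a^2 + b^2) = sqrt((-8*sqrt(3))^2 + (8)^2) = sqrt(192 + 64) = sqrt(256) = 16
θ = arctan(b/a) = arctan(8/-13.8564) (quadrant-adjusted) = 150°
z = 16(cos 150° + i sin 150°)


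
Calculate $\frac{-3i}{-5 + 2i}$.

Multiply numerator and denominator by conjugate (-5 - 2i):
= (-3i)(-5 - 2i) / ((-5)^2 + 2^2)
= (-6 + 15i) / 29
= -6/29 + (15/29)i


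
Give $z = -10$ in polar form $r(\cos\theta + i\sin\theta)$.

r = |z| = sqrt(a^2 + b^2) = sqrt((-10)^2 + (0)^2) = sqrt(100 + 0) = sqrt(100) = 10
b = 0 and a < 0, so z lies on the negative real axis: θ = 180°
z = 10(cos 180° + i sin 180°)


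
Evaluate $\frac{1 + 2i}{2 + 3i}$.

Multiply numerator and denominator by conjugate (2 - 3i):
= (1 + 2i)(2 - 3i) / (2^2 + 3^2)
= (8 + i) / 13
= 8/13 + (1/13)i


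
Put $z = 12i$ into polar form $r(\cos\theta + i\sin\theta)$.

r = |z| = sqrt(a^2 + b^2) = sqrt((0)^2 + (12)^2) = sqrt(0 + 144) = sqrt(144) = 12
a = 0 and b > 0, so z lies on the positive imaginary axis: θ = 90°
z = 12(cos 90° + i sin 90°)


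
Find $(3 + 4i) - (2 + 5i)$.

(3 - 2) + (4 - 5)i = 1 - i


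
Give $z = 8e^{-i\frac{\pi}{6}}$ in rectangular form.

a = r cos θ = 8 * sqrt(3)/2 = 4*sqrt(3)
b = r sin θ = 8 * -1/2 = -4
z = 4*sqrt(3) - 4i


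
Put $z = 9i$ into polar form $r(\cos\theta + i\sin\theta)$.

r = |z| = sqrt(a^2 + b^2) = sqrt((0)^2 + (9)^2) = sqrt(0 + 81) = sqrt(81) = 9
a = 0 and b > 0, so z lies on the positive imaginary axis: θ = 90°
z = 9(cos 90° + i sin 90°)


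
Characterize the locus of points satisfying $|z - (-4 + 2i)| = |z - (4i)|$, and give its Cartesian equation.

|z - z1| = |z - z2| means z is equidistant from z1 and z2,
i.e. the perpendicular bisector of the segment from (-4, 2) to (0, 4) (midpoint (-2, 3)).
With z = x + yi, square both sides:
(x - (-4))^2 + (y - 2)^2 = (x - 0)^2 + (y - 4)^2
The x^2 and y^2 terms cancel: 8x + 4y = 16 - 20 = -4
Simplify: 2x + y = -1
Locus: Perpendicular bisector of the segment from (-4, 2) to (0, 4): the line 2x + y = -1


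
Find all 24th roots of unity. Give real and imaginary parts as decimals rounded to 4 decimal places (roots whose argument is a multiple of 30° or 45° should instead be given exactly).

ω_k = e^(2πik/24) = cos(2πk/24) + i sin(2πk/24) for k = 0, 1, ..., 23
Roots: 1, 0.9659 + 0.2588i, sqrt(3)/2 + (1/2)i, sqrt(2)/2 + (sqrt(2)/2)i, 1/2 + (sqrt(3)/2)i, 0.2588 + 0.9659i, i, -0.2588 + 0.9659i, -1/2 + (sqrt(3)/2)i, -sqrt(2)/2 + (sqrt(2)/2)i, -sqrt(3)/2 + (1/2)i, -0.9659 + 0.2588i, -1, -0.9659 - 0.2588i, -sqrt(3)/2 - (1/2)i, -sqrt(2)/2 - (sqrt(2)/2)i, -1/2 - (sqrt(3)/2)i, -0.2588 - 0.9659i, -i, 0.2588 - 0.9659i, 1/2 - (sqrt(3)/2)i, sqrt(2)/2 - (sqrt(2)/2)i, sqrt(3)/2 - (1/2)i, 0.9659 - 0.2588i


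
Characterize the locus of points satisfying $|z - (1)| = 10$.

|z - z0| = r describes a circle centered at z0 with radius r
Here z0 = 1 and r = 10
Locus: Circle centered at (1, 0) with radius 10


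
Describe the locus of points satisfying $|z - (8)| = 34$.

|z - z0| = r describes a circle centered at z0 with radius r
Here z0 = 8 and r = 34
Locus: Circle centered at (8, 0) with radius 34


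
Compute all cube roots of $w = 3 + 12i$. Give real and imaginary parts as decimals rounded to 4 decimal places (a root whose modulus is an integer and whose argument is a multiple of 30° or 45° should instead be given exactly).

|w| = sqrt(153) ≈ 12.369317, arg(w) ≈ 75.963757°
Root modulus = sqrt(153)^(1/3) ≈ 2.312678
Root arguments: θ_k = (arg(w) + 360°k)/3 for k = 0, 1, ..., 2
Compute each root as (root modulus)(cos θ_k + i sin θ_k) using full-precision intermediates, then round to 4 decimal places.
Roots: 2.0905 + 0.9891i, -1.9018 + 1.3159i, -0.1886 - 2.3050i


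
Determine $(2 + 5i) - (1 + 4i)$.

(2 - 1) + (5 - 4)i = 1 + i


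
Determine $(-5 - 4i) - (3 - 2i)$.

(-5 - 3) + (-4 - (-2))i = -8 - 2i


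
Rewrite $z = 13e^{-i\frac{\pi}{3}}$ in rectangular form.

a = r cos θ = 13 * 1/2 = 13/2
b = r sin θ = 13 * -sqrt(3)/2 = -13*sqrt(3)/2
z = 13/2 - (13*sqrt(3)/2)i


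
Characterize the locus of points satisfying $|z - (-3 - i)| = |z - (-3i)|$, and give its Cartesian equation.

|z - z1| = |z - z2| means z is equidistant from z1 and z2,
i.e. the perpendicular bisector of the segment from (-3, -1) to (0, -3) (midpoint (-3/2, -2)).
With z = x + yi, square both sides:
(x - (-3))^2 + (y - (-1))^2 = (x - 0)^2 + (y - (-3))^2
The x^2 and y^2 terms cancel: 6x + (-4)y = 9 - 10 = -1
Simplify: 6x - 4y = -1
Locus: Perpendicular bisector of the segment from (-3, -1) to (0, -3): the line 6x - 4y = -1


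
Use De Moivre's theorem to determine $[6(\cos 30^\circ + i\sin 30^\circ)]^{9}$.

By De Moivre: z^n = r^n(cos(nθ) + i sin(nθ))
= 6^9(cos(9*30°) + i sin(9*30°))
= 10077696(cos 270° + i sin 270°)
= -10077696i


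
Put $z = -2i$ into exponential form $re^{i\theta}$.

r = |z| = sqrt((0)^2 + (-2)^2) = sqrt(0 + 4) = sqrt(4) = 2
a = 0 and b < 0, so z lies on the negative imaginary axis: θ = -90° = -π/2
z = 2e^(-i*π/2)


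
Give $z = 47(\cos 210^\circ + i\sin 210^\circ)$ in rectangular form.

a = r cos θ = 47 * -sqrt(3)/2 = -47*sqrt(3)/2
b = r sin θ = 47 * -1/2 = -47/2
z = -47*sqrt(3)/2 - (47/2)i


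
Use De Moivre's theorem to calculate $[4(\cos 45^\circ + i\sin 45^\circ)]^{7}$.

By De Moivre: z^n = r^n(cos(nθ) + i sin(nθ))
= 4^7(cos(7*45°) + i sin(7*45°))
= 16384(cos 315° + i sin 315°)
= 8192*sqrt(2) - 8192*sqrt(2)i


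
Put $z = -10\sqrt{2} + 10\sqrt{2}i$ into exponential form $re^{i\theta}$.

r = |z| = sqrt((-10*sqrt(2))^2 + (10*sqrt(2))^2) = sqrt(200 + 200) = sqrt(400) = 20
θ = arctan(b/a) = arctan(14.1421/-14.1421) (quadrant-adjusted) = 135° = 3π/4
z = 20e^(i*3π/4)


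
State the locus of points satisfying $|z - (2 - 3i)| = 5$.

|z - z0| = r describes a circle centered at z0 with radius r
Here z0 = 2 - 3i and r = 5
Locus: Circle centered at (2, -3) with radius 5


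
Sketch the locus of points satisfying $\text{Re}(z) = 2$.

Re(z) = x where z = x + yi; the equation x = 2 is satisfied by all points with that x-coordinate
Locus: Vertical line x = 2


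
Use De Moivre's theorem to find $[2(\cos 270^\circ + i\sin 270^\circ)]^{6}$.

By De Moivre: z^n = r^n(cos(nθ) + i sin(nθ))
= 2^6(cos(6*270°) + i sin(6*270°))
= 64(cos 180° + i sin 180°)
= -64


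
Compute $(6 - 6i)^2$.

(a + bi)^2 = a^2 - b^2 + 2abi
= 6^2 - (-6)^2 + 2*6*(-6)i
= -72i


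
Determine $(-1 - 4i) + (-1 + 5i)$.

(-1 + (-1)) + (-4 + 5)i = -2 + i


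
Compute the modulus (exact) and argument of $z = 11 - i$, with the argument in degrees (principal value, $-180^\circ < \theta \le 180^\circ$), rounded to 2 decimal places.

|z| = sqrt(11^2 + (-1)^2) = sqrt(122)
arg(z) = arctan(b/a) = arctan(-1/11) (quadrant-adjusted) = -5.19°


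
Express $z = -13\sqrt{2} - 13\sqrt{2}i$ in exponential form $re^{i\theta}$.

r = |z| = sqrt((-13*sqrt(2))^2 + (-13*sqrt(2))^2) = sqrt(338 + 338) = sqrt(676) = 26
θ = arctan(b/a) = arctan(-18.3848/-18.3848) (quadrant-adjusted) = -135° = -3π/4
z = 26e^(-i*3π/4)


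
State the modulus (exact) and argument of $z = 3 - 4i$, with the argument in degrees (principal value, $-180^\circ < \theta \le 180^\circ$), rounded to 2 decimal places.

|z| = sqrt(3^2 + (-4)^2) = 5
arg(z) = arctan(b/a) = arctan(-4/3) (quadrant-adjusted) = -53.13°


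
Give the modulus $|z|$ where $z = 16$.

|z| = sqrt(a^2 + b^2) = sqrt(16^2 + 0^2) = sqrt(256) = 16


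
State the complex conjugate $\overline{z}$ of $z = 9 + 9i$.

If z = a + bi, then conjugate(z) = a - bi
conjugate(9 + 9i) = 9 - 9i


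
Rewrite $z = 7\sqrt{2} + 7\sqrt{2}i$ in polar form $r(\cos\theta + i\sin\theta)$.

r = |z| = sqrt(a^2 + b^2) = sqrt((7*sqrt(2))^2 + (7*sqrt(2))^2) = sqrt(98 + 98) = sqrt(196) = 14
θ = arctan(b/a) = arctan(9.8995/9.8995) (quadrant-adjusted) = 45°
z = 14(cos 45° + i sin 45°)


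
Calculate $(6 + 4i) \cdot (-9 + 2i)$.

(a1*a2 - b1*b2) + (a1*b2 + b1*a2)i
= (-54 - 8) + (12 + (-36))i
= -62 - 24i


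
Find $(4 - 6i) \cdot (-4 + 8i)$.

(a1*a2 - b1*b2) + (a1*b2 + b1*a2)i
= (-16 - (-48)) + (32 + 24)i
= 32 + 56i


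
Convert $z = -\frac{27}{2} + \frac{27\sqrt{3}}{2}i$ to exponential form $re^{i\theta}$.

r = |z| = sqrt((-27/2)^2 + (27*sqrt(3)/2)^2) = sqrt(729/4 + 2187/4) = sqrt(729) = 27
θ = arctan(b/a) = arctan(23.3827/-13.5) (quadrant-adjusted) = 120° = 2π/3
z = 27e^(i*2π/3)


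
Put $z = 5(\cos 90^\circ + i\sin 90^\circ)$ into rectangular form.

a = r cos θ = 5 * 0 = 0
b = r sin θ = 5 * 1 = 5
z = 5i


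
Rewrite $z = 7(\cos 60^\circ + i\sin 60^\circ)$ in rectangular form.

a = r cos θ = 7 * 1/2 = 7/2
b = r sin θ = 7 * sqrt(3)/2 = 7*sqrt(3)/2
z = 7/2 + (7*sqrt(3)/2)i


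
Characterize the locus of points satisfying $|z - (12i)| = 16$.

|z - z0| = r describes a circle centered at z0 with radius r
Here z0 = 12i and r = 16
Locus: Circle centered at (0, 12) with radius 16


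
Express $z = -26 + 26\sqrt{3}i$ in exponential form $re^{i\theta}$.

r = |z| = sqrt((-26)^2 + (26*sqrt(3))^2) = sqrt(676 + 2028) = sqrt(2704) = 52
θ = arctan(b/a) = arctan(45.0333/-26) (quadrant-adjusted) = 120° = 2π/3
z = 52e^(i*2π/3)


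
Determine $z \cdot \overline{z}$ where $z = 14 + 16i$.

z * conjugate(z) = |z|^2 = a^2 + b^2
= 14^2 + 16^2 = 452


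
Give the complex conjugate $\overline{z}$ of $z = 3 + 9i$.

If z = a + bi, then conjugate(z) = a - bi
conjugate(3 + 9i) = 3 - 9i


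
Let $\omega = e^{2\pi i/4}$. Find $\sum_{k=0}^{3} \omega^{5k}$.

Let ζ = ω^5 = e^(2πi·5/4). Since 4 ∤ 5, ζ ≠ 1.
Sum = Σ_{k=0}^{3} ζ^k = (ζ^4 - 1)/(ζ - 1) = (ω^{5·4} - 1)/(ζ - 1) = (1 - 1)/(ζ - 1) = 0


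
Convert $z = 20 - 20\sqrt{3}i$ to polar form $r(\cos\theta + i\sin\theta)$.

r = |z| = sqrt(a^2 + b^2) = sqrt((20)^2 + (-20*sqrt(3))^2) = sqrt(400 + 1200) = sqrt(1600) = 40
θ = arctan(b/a) = arctan(-34.641/20) (quadrant-adjusted) = 300°
z = 40(cos 300° + i sin 300°)


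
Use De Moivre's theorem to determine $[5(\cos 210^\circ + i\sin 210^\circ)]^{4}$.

By De Moivre: z^n = r^n(cos(nθ) + i sin(nθ))
= 5^4(cos(4*210°) + i sin(4*210°))
= 625(cos 120° + i sin 120°)
= -625/2 + (625*sqrt(3)/2)i


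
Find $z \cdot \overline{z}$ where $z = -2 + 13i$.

z * conjugate(z) = |z|^2 = a^2 + b^2
= (-2)^2 + 13^2 = 173


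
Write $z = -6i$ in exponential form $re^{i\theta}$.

r = |z| = sqrt((0)^2 + (-6)^2) = sqrt(0 + 36) = sqrt(36) = 6
a = 0 and b < 0, so z lies on the negative imaginary axis: θ = -90° = -π/2
z = 6e^(-i*π/2)


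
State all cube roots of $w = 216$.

|w| = 216, arg(w) = 0°
Root modulus = 216^(1/3) = 6
Root arguments: θ_k = (0° + 360°k)/3 for k = 0, 1, ..., 2
Roots: 6, -3 + 3*sqrt(3)i, -3 - 3*sqrt(3)i


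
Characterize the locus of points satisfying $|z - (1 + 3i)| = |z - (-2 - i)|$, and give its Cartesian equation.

|z - z1| = |z - z2| means z is equidistant from z1 and z2,
i.e. the perpendicular bisector of the segment from (1, 3) to (-2, -1) (midpoint (-1/2, 1)).
With z = x + yi, square both sides:
(x - 1)^2 + (y - 3)^2 = (x - (-2))^2 + (y - (-1))^2
The x^2 and y^2 terms cancel: -6x + (-8)y = 5 - 10 = -5
Simplify: 6x + 8y = 5
Locus: Perpendicular bisector of the segment from (1, 3) to (-2, -1): the line 6x + 8y = 5


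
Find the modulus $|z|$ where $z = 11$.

|z| = sqrt(a^2 + b^2) = sqrt(11^2 + 0^2) = sqrt(121) = 11


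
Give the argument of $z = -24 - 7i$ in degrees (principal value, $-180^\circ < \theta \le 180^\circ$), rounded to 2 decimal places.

θ = arctan(b/a) = arctan(-7/-24) (quadrant-adjusted) = -163.74°


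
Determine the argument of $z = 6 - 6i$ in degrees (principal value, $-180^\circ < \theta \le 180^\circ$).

θ = arctan(b/a) = arctan(-6/6) (quadrant-adjusted) = -45°


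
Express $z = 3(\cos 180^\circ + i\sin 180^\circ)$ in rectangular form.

a = r cos θ = 3 * -1 = -3
b = r sin θ = 3 * 0 = 0
z = -3


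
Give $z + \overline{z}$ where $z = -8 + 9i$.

z + conjugate(z) = (a + bi) + (a - bi) = 2a
= 2 * (-8) = -16


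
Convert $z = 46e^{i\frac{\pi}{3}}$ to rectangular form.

a = r cos θ = 46 * 1/2 = 23
b = r sin θ = 46 * sqrt(3)/2 = 23*sqrt(3)
z = 23 + 23*sqrt(3)i


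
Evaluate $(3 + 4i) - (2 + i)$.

(3 - 2) + (4 - 1)i = 1 + 3i


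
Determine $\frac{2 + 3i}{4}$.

Divisor is real, so divide each part by 4:
= 1/2 + (3/4)i


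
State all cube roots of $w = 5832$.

|w| = 5832, arg(w) = 0°
Root modulus = 5832^(1/3) = 18
Root arguments: θ_k = (0° + 360°k)/3 for k = 0, 1, ..., 2
Roots: 18, -9 + 9*sqrt(3)i, -9 - 9*sqrt(3)i


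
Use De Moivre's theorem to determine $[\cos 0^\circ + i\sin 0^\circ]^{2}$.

By De Moivre: z^n = r^n(cos(nθ) + i sin(nθ))
= 1^2(cos(2*0°) + i sin(2*0°))
= 1(cos 0° + i sin 0°)
= 1


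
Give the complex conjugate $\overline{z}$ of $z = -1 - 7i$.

If z = a + bi, then conjugate(z) = a - bi
conjugate(-1 - 7i) = -1 + 7i


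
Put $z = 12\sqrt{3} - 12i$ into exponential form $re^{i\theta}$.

r = |z| = sqrt((12*sqrt(3))^2 + (-12)^2) = sqrt(432 + 144) = sqrt(576) = 24
θ = arctan(b/a) = arctan(-12/20.7846) (quadrant-adjusted) = -30° = -π/6
z = 24e^(-i*π/6)


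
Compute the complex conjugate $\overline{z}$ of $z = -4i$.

If z = a + bi, then conjugate(z) = a - bi
conjugate(-4i) = 4i


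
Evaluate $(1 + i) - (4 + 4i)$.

(1 - 4) + (1 - 4)i = -3 - 3i


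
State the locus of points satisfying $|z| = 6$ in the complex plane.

|z| = 6 means sqrt(x^2 + y^2) = 6
This is a circle of radius 6 centered at the origin


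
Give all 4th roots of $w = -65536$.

|w| = 65536, arg(w) = 180°
Root modulus = 65536^(1/4) = 16
Root arguments: θ_k = (180° + 360°k)/4 for k = 0, 1, ..., 3
Roots: 8*sqrt(2) + 8*sqrt(2)i, -8*sqrt(2) + 8*sqrt(2)i, -8*sqrt(2) - 8*sqrt(2)i, 8*sqrt(2) - 8*sqrt(2)i


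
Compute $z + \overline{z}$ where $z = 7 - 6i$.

z + conjugate(z) = (a + bi) + (a - bi) = 2a
= 2 * 7 = 14


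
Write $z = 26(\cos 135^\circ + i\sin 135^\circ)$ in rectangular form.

a = r cos θ = 26 * -sqrt(2)/2 = -13*sqrt(2)
b = r sin θ = 26 * sqrt(2)/2 = 13*sqrt(2)
z = -13*sqrt(2) + 13*sqrt(2)i


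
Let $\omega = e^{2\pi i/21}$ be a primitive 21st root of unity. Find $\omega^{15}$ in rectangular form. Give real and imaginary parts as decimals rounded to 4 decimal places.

ω^15 = e^(2πi·15/21) = e^(i·10π/7)
= cos(10π/7) + i sin(10π/7)
= -0.2225 - 0.9749i


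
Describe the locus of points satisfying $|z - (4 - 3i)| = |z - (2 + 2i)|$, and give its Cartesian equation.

|z - z1| = |z - z2| means z is equidistant from z1 and z2,
i.e. the perpendicular bisector of the segment from (4, -3) to (2, 2) (midpoint (3, -1/2)).
With z = x + yi, square both sides:
(x - 4)^2 + (y - (-3))^2 = (x - 2)^2 + (y - 2)^2
The x^2 and y^2 terms cancel: -4x + 10y = 8 - 25 = -17
Simplify: 4x - 10y = 17
Locus: Perpendicular bisector of the segment from (4, -3) to (2, 2): the line 4x - 10y = 17


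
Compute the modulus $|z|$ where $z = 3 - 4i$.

|z| = sqrt(a^2 + b^2) = sqrt(3^2 + (-4)^2) = sqrt(25) = 5


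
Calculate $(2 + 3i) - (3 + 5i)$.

(2 - 3) + (3 - 5)i = -1 - 2i


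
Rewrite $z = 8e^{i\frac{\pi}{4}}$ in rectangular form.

a = r cos θ = 8 * sqrt(2)/2 = 4*sqrt(2)
b = r sin θ = 8 * sqrt(2)/2 = 4*sqrt(2)
z = 4*sqrt(2) + 4*sqrt(2)i


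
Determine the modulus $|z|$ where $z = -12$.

|z| = sqrt(a^2 + b^2) = sqrt((-12)^2 + 0^2) = sqrt(144) = 12


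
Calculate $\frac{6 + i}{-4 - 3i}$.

Multiply numerator and denominator by conjugate (-4 + 3i):
= (6 + i)(-4 + 3i) / ((-4)^2 + (-3)^2)
= (-27 + 14i) / 25
= -27/25 + (14/25)i


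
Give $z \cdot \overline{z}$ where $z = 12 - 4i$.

z * conjugate(z) = |z|^2 = a^2 + b^2
= 12^2 + (-4)^2 = 160


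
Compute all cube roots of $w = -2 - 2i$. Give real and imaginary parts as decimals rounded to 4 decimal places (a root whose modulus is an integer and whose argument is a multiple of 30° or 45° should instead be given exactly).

|w| = sqrt(8) ≈ 2.828427, arg(w) = 225°
Root modulus = sqrt(8)^(1/3) ≈ 1.414214
Root arguments: θ_k = (225° + 360°k)/3 for k = 0, 1, ..., 2
Compute each root as (root modulus)(cos θ_k + i sin θ_k) using full-precision intermediates, then round to 4 decimal places.
Roots: 0.3660 + 1.3660i, -1.3660 - 0.3660i, 1.0000 - 1.0000i


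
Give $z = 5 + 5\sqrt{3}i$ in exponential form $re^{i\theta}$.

r = |z| = sqrt((5)^2 + (5*sqrt(3))^2) = sqrt(25 + 75) = sqrt(100) = 10
θ = arctan(b/a) = arctan(8.6603/5) (quadrant-adjusted) = 60° = π/3
z = 10e^(i*π/3)


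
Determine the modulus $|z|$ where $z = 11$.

|z| = sqrt(a^2 + b^2) = sqrt(11^2 + 0^2) = sqrt(121) = 11


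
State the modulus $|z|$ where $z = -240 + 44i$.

|z| = sqrt(a^2 + b^2) = sqrt((-240)^2 + 44^2) = sqrt(59536) = 244


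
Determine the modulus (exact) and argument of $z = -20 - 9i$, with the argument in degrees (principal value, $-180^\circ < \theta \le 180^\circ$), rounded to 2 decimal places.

|z| = sqrt((-20)^2 + (-9)^2) = sqrt(481)
arg(z) = arctan(b/a) = arctan(-9/-20) (quadrant-adjusted) = -155.77°


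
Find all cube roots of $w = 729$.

|w| = 729, arg(w) = 0°
Root modulus = 729^(1/3) = 9
Root arguments: θ_k = (0° + 360°k)/3 for k = 0, 1, ..., 2
Roots: 9, -9/2 + (9*sqrt(3)/2)i, -9/2 - (9*sqrt(3)/2)i


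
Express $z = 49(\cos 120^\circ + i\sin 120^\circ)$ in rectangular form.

a = r cos θ = 49 * -1/2 = -49/2
b = r sin θ = 49 * sqrt(3)/2 = 49*sqrt(3)/2
z = -49/2 + (49*sqrt(3)/2)i


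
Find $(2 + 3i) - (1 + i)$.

(2 - 1) + (3 - 1)i = 1 + 2i


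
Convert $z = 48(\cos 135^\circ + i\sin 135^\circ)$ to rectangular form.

a = r cos θ = 48 * -sqrt(2)/2 = -24*sqrt(2)
b = r sin θ = 48 * sqrt(2)/2 = 24*sqrt(2)
z = -24*sqrt(2) + 24*sqrt(2)i


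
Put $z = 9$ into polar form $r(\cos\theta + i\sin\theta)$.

r = |z| = sqrt(a^2 + b^2) = sqrt((9)^2 + (0)^2) = sqrt(81 + 0) = sqrt(81) = 9
b = 0 and a > 0, so z lies on the positive real axis: θ = 0°
z = 9(cos 0° + i sin 0°)


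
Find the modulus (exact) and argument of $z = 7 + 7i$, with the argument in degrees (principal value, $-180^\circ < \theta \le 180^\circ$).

|z| = sqrt(7^2 + 7^2) = sqrt(98)
arg(z) = arctan(b/a) = arctan(7/7) (quadrant-adjusted) = 45°


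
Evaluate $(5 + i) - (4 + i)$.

(5 - 4) + (1 - 1)i = 1


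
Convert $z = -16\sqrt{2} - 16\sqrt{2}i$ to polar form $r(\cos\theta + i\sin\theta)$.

r = |z| = sqrt(a^2 + b^2) = sqrt((-16*sqrt(2))^2 + (-16*sqrt(2))^2) = sqrt(512 + 512) = sqrt(1024) = 32
θ = arctan(b/a) = arctan(-22.6274/-22.6274) (quadrant-adjusted) = 225°
z = 32(cos 225° + i sin 225°)


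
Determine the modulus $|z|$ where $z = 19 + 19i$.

|z| = sqrt(a^2 + b^2) = sqrt(19^2 + 19^2) = sqrt(722) = sqrt(722)


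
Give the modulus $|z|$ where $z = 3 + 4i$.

|z| = sqrt(a^2 + b^2) = sqrt(3^2 + 4^2) = sqrt(25) = 5


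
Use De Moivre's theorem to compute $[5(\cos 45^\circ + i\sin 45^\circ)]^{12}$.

By De Moivre: z^n = r^n(cos(nθ) + i sin(nθ))
= 5^12(cos(12*45°) + i sin(12*45°))
= 244140625(cos 180° + i sin 180°)
= -244140625


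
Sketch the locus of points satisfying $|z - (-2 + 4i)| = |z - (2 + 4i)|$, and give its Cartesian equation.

|z - z1| = |z - z2| means z is equidistant from z1 and z2,
i.e. the perpendicular bisector of the segment from (-2, 4) to (2, 4) (midpoint (0, 4)).
With z = x + yi, square both sides:
(x - (-2))^2 + (y - 4)^2 = (x - 2)^2 + (y - 4)^2
The x^2 and y^2 terms cancel: 8x + 0y = 20 - 20 = 0
Simplify: x = 0
Locus: Perpendicular bisector of the segment from (-2, 4) to (2, 4): the line x = 0


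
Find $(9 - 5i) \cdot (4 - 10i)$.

(a1*a2 - b1*b2) + (a1*b2 + b1*a2)i
= (36 - 50) + (-90 + (-20))i
= -14 - 110i


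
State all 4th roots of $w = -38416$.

|w| = 38416, arg(w) = 180°
Root modulus = 38416^(1/4) = 14
Root arguments: θ_k = (180° + 360°k)/4 for k = 0, 1, ..., 3
Roots: 7*sqrt(2) + 7*sqrt(2)i, -7*sqrt(2) + 7*sqrt(2)i, -7*sqrt(2) - 7*sqrt(2)i, 7*sqrt(2) - 7*sqrt(2)i


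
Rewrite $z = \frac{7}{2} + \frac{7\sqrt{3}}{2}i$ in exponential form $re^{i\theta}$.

r = |z| = sqrt((7/2)^2 + (7*sqrt(3)/2)^2) = sqrt(49/4 + 147/4) = sqrt(49) = 7
θ = arctan(b/a) = arctan(6.0622/3.5) (quadrant-adjusted) = 60° = π/3
z = 7e^(i*π/3)


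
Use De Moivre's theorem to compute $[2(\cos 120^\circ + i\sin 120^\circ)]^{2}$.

By De Moivre: z^n = r^n(cos(nθ) + i sin(nθ))
= 2^2(cos(2*120°) + i sin(2*120°))
= 4(cos 240° + i sin 240°)
= -2 - 2*sqrt(3)i


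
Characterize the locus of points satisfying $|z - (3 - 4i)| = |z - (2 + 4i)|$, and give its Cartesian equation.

|z - z1| = |z - z2| means z is equidistant from z1 and z2,
i.e. the perpendicular bisector of the segment from (3, -4) to (2, 4) (midpoint (5/2, 0)).
With z = x + yi, square both sides:
(x - 3)^2 + (y - (-4))^2 = (x - 2)^2 + (y - 4)^2
The x^2 and y^2 terms cancel: -2x + 16y = 20 - 25 = -5
Simplify: 2x - 16y = 5
Locus: Perpendicular bisector of the segment from (3, -4) to (2, 4): the line 2x - 16y = 5
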